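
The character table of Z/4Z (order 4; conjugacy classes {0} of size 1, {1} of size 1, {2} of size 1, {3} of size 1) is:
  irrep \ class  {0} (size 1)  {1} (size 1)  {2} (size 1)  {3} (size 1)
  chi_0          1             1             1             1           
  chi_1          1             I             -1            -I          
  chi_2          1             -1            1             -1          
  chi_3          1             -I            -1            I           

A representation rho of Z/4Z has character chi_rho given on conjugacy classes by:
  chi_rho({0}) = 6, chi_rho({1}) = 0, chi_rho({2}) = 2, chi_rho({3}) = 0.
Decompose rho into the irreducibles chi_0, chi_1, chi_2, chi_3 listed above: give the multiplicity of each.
Multiplicities: chi_0: 2, chi_1: 1, chi_2: 2, chi_3: 1.

Details: Use <chi_rho, chi> = (1/|G|) sum_C |C| * chi_rho(C) * conj(chi(C)) with |G| = 4 for each irreducible chi in the table:
  <chi_rho, chi_0> = (1/4)[1*(6)*conj(1) + 1*(0)*conj(1) + 1*(2)*conj(1) + 1*(0)*conj(1)]
      = (1/4)[(6) + (0) + (2) + (0)] = 8/4 = 2
  <chi_rho, chi_1> = (1/4)[1*(6)*conj(1) + 1*(0)*conj(I) + 1*(2)*conj(-1) + 1*(0)*conj(-I)]
      = (1/4)[(6) + (0) + (-2) + (0)] = 4/4 = 1
  <chi_rho, chi_2> = (1/4)[1*(6)*conj(1) + 1*(0)*conj(-1) + 1*(2)*conj(1) + 1*(0)*conj(-1)]
      = (1/4)[(6) + (0) + (2) + (0)] = 8/4 = 2
  <chi_rho, chi_3> = (1/4)[1*(6)*conj(1) + 1*(0)*conj(-I) + 1*(2)*conj(-1) + 1*(0)*conj(I)]
      = (1/4)[(6) + (0) + (-2) + (0)] = 4/4 = 1
(Exp terms are combined using exp(i*s)*conj(exp(i*t)) = exp(i*(s-t)), and sums of them are collapsed using the identity that for every m > 1 the m distinct m-th roots of unity sum to 0, e.g. 1 + exp(2*I*pi/3) + exp(-2*I*pi/3) = 0.)
Dimension check: dim(rho) = sum (mult * dim) = 2*1 + 1*1 + 2*1 + 1*1 = 6 = chi_rho(e) = 6.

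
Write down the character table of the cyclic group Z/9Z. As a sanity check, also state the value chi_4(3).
Character table of Z/9Z (irreps indexed chi_0,...,chi_8 with chi_k(m) = zeta_9^(k*m), zeta_9 = exp(2*pi*i/9)):
  irrep \ class  {0} (size 1)  {1} (size 1)    {2} (size 1)    {3} (size 1)    {4} (size 1)    {5} (size 1)    {6} (size 1)    {7} (size 1)    {8} (size 1)  
  chi_0          1             1               1               1               1               1               1               1               1             
  chi_1          1             exp(2*I*pi/9)   exp(4*I*pi/9)   exp(2*I*pi/3)   exp(8*I*pi/9)   exp(-8*I*pi/9)  exp(-2*I*pi/3)  exp(-4*I*pi/9)  exp(-2*I*pi/9)
  chi_2          1             exp(4*I*pi/9)   exp(8*I*pi/9)   exp(-2*I*pi/3)  exp(-2*I*pi/9)  exp(2*I*pi/9)   exp(2*I*pi/3)   exp(-8*I*pi/9)  exp(-4*I*pi/9)
  chi_3          1             exp(2*I*pi/3)   exp(-2*I*pi/3)  1               exp(2*I*pi/3)   exp(-2*I*pi/3)  1               exp(2*I*pi/3)   exp(-2*I*pi/3)
  chi_4          1             exp(8*I*pi/9)   exp(-2*I*pi/9)  exp(2*I*pi/3)   exp(-4*I*pi/9)  exp(4*I*pi/9)   exp(-2*I*pi/3)  exp(2*I*pi/9)   exp(-8*I*pi/9)
  chi_5          1             exp(-8*I*pi/9)  exp(2*I*pi/9)   exp(-2*I*pi/3)  exp(4*I*pi/9)   exp(-4*I*pi/9)  exp(2*I*pi/3)   exp(-2*I*pi/9)  exp(8*I*pi/9) 
  chi_6          1             exp(-2*I*pi/3)  exp(2*I*pi/3)   1               exp(-2*I*pi/3)  exp(2*I*pi/3)   1               exp(-2*I*pi/3)  exp(2*I*pi/3) 
  chi_7          1             exp(-4*I*pi/9)  exp(-8*I*pi/9)  exp(2*I*pi/3)   exp(2*I*pi/9)   exp(-2*I*pi/9)  exp(-2*I*pi/3)  exp(8*I*pi/9)   exp(4*I*pi/9) 
  chi_8          1             exp(-2*I*pi/9)  exp(-4*I*pi/9)  exp(-2*I*pi/3)  exp(-8*I*pi/9)  exp(8*I*pi/9)   exp(2*I*pi/3)   exp(4*I*pi/9)   exp(2*I*pi/9) 

Spot check: chi_4(3) = zeta_9^(4*3) = zeta_9^12 = exp(2*I*pi/3).

Argument: Z/9Z is abelian, so all 9 irreducible complex representations are 1-dimensional. They are given by chi_k(m) = zeta_9^(k*m) for k = 0,...,8. Row orthogonality: sum_m chi_k(m) conj(chi_l(m)) = 9 * [k = l].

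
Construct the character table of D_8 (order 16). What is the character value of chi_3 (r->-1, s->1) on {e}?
Conjugacy classes: {e} of size 1, {r^4} of size 1, {r^1, r^7} of size 2, {r^2, r^6} of size 2, {r^3, r^5} of size 2, {s, sr^2, ...} of size 4, {sr, sr^3, ...} of size 4.
Character table:
  irrep \ class              {e} (size 1)  {r^4} (size 1)  {r^1, r^7} (size 2)  {r^2, r^6} (size 2)  {r^3, r^5} (size 2)  {s, sr^2, ...} (size 4)  {sr, sr^3, ...} (size 4)
  chi_1 (triv)               1             1               1                    1                    1                    1                        1                       
  chi_2 (sign: r->1, s->-1)  1             1               1                    1                    1                    -1                       -1                      
  chi_3 (r->-1, s->1)        1             1               -1                   1                    -1                   1                        -1                      
  chi_4 (r->-1, s->-1)       1             1               -1                   1                    -1                   -1                       1                       
  chi_5 (2d, j=1)            2             -2              sqrt(2)              0                    -sqrt(2)             0                        0                       
  chi_6 (2d, j=2)            2             2               0                    -2                   0                    0                        0                       
  chi_7 (2d, j=3)            2             -2              -sqrt(2)             0                    sqrt(2)              0                        0                       

Spot check: chi_3 (r->-1, s->1) on {e} = 1.

Argument: D_8 has order 2*8 = 16 with 7 conjugacy classes, hence 7 irreducibles. Sum of squared dims 1 + 1 + 1 + 1 + 4 + 4 + 4 = 16 = |G|. Linear characters come from the abelianisation; the 2-dimensional irreps have character r^k -> 2*cos(2*pi*j*k/8), reflections -> 0.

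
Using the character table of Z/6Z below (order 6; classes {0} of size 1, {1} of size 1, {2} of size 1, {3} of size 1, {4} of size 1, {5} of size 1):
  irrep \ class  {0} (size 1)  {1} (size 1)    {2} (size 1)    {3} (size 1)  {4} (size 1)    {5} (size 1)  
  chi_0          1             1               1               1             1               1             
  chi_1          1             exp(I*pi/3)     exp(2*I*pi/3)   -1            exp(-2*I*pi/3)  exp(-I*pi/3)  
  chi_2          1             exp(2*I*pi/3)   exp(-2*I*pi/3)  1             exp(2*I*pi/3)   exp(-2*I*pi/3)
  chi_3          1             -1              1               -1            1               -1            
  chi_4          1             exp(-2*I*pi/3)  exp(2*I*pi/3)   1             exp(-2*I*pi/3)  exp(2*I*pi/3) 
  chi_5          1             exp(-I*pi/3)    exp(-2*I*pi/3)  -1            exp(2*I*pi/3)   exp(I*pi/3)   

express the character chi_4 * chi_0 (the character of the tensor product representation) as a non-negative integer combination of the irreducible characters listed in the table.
chi_4 tensor chi_0 = chi_4 (all other irreducibles have multiplicity 0).

Details: The character of a tensor product is the pointwise product (chi_4 * chi_0)(C) = chi_4(C) * chi_0(C):
  {0}: (1)*(1), {1}: (exp(-2*I*pi/3))*(1), {2}: (exp(2*I*pi/3))*(1), {3}: (1)*(1), {4}: (exp(-2*I*pi/3))*(1), {5}: (exp(2*I*pi/3))*(1)
so (chi_4 * chi_0) takes values
  {0} -> 1, {1} -> exp(-2*I*pi/3), {2} -> exp(2*I*pi/3), {3} -> 1, {4} -> exp(-2*I*pi/3), {5} -> exp(2*I*pi/3).
Now take the inner product of this character with each irreducible chi from the table, <chi_4*chi_0, chi> = (1/6) sum_C |C| (chi_4*chi_0)(C) conj(chi(C)):
  <chi_4*chi_0, chi_0> = (1/6)[1*(1)*conj(1) + 1*(exp(-2*I*pi/3))*conj(1) + 1*(exp(2*I*pi/3))*conj(1) + 1*(1)*conj(1) + 1*(exp(-2*I*pi/3))*conj(1) + 1*(exp(2*I*pi/3))*conj(1)]
      = (1/6)[(1) + (exp(-2*I*pi/3)) + (exp(2*I*pi/3)) + (1) + (exp(-2*I*pi/3)) + (exp(2*I*pi/3))] = 0/6 = 0
  <chi_4*chi_0, chi_1> = (1/6)[1*(1)*conj(1) + 1*(exp(-2*I*pi/3))*conj(exp(I*pi/3)) + 1*(exp(2*I*pi/3))*conj(exp(2*I*pi/3)) + 1*(1)*conj(-1) + 1*(exp(-2*I*pi/3))*conj(exp(-2*I*pi/3)) + 1*(exp(2*I*pi/3))*conj(exp(-I*pi/3))]
      = (1/6)[(1) + (-1) + (1) + (-1) + (1) + (-1)] = 0/6 = 0
  <chi_4*chi_0, chi_2> = (1/6)[1*(1)*conj(1) + 1*(exp(-2*I*pi/3))*conj(exp(2*I*pi/3)) + 1*(exp(2*I*pi/3))*conj(exp(-2*I*pi/3)) + 1*(1)*conj(1) + 1*(exp(-2*I*pi/3))*conj(exp(2*I*pi/3)) + 1*(exp(2*I*pi/3))*conj(exp(-2*I*pi/3))]
      = (1/6)[(1) + (exp(2*I*pi/3)) + (exp(-2*I*pi/3)) + (1) + (exp(2*I*pi/3)) + (exp(-2*I*pi/3))] = 0/6 = 0
  <chi_4*chi_0, chi_3> = (1/6)[1*(1)*conj(1) + 1*(exp(-2*I*pi/3))*conj(-1) + 1*(exp(2*I*pi/3))*conj(1) + 1*(1)*conj(-1) + 1*(exp(-2*I*pi/3))*conj(1) + 1*(exp(2*I*pi/3))*conj(-1)]
      = (1/6)[(1) + (-exp(-2*I*pi/3)) + (exp(2*I*pi/3)) + (-1) + (exp(-2*I*pi/3)) + (-exp(2*I*pi/3))] = 0/6 = 0
  <chi_4*chi_0, chi_4> = (1/6)[1*(1)*conj(1) + 1*(exp(-2*I*pi/3))*conj(exp(-2*I*pi/3)) + 1*(exp(2*I*pi/3))*conj(exp(2*I*pi/3)) + 1*(1)*conj(1) + 1*(exp(-2*I*pi/3))*conj(exp(-2*I*pi/3)) + 1*(exp(2*I*pi/3))*conj(exp(2*I*pi/3))]
      = (1/6)[(1) + (1) + (1) + (1) + (1) + (1)] = 6/6 = 1
  <chi_4*chi_0, chi_5> = (1/6)[1*(1)*conj(1) + 1*(exp(-2*I*pi/3))*conj(exp(-I*pi/3)) + 1*(exp(2*I*pi/3))*conj(exp(-2*I*pi/3)) + 1*(1)*conj(-1) + 1*(exp(-2*I*pi/3))*conj(exp(2*I*pi/3)) + 1*(exp(2*I*pi/3))*conj(exp(I*pi/3))]
      = (1/6)[(1) + (exp(-I*pi/3)) + (exp(-2*I*pi/3)) + (-1) + (exp(2*I*pi/3)) + (exp(I*pi/3))] = 0/6 = 0
(Exp terms are combined using exp(i*s)*conj(exp(i*t)) = exp(i*(s-t)), and sums of them are collapsed using the identity that for every m > 1 the m distinct m-th roots of unity sum to 0, e.g. 1 + exp(2*I*pi/3) + exp(-2*I*pi/3) = 0.)
Hence the multiplicities are chi_4: 1. Dimension check: dim(chi_4)*dim(chi_0) = 1*1 = 1 and sum (mult * dim) = 1*1 = 1.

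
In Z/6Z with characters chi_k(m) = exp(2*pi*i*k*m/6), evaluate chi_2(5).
chi_2(5) = zeta_6^10 = exp(-2*I*pi/3)

Details: chi_2(5) = zeta_6^(2*5) = zeta_6^10. Since zeta_6^6 = 1, this equals zeta_6^4 = exp(2*pi*i*4/6) = exp(-2*I*pi/3).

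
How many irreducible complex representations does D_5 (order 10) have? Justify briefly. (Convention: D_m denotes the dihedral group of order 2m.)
4

Proof sketch: The number of irreducible complex representations of a finite group equals its number of conjugacy classes. D_5 has 4 conjugacy classes ((n+3)/2 for n odd), so D_5 (order 10) has exactly 4 irreducible complex representations.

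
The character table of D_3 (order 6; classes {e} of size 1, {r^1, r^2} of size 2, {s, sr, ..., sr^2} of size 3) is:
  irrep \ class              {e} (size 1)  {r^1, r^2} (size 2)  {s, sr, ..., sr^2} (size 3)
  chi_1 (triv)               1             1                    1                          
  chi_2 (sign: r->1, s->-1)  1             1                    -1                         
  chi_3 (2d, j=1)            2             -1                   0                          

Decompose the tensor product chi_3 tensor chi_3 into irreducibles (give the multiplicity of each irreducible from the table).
chi_3 tensor chi_3 = chi_1 + chi_2 + chi_3 (all other irreducibles have multiplicity 0).

Justification: The character of a tensor product is the pointwise product (chi_3 * chi_3)(C) = chi_3(C) * chi_3(C):
  {e}: (2)*(2), {r^1, r^2}: (-1)*(-1), {s, sr, ..., sr^2}: (0)*(0)
so (chi_3 * chi_3) takes values
  {e} -> 4, {r^1, r^2} -> 1, {s, sr, ..., sr^2} -> 0.
Now take the inner product of this character with each irreducible chi from the table, <chi_3*chi_3, chi> = (1/6) sum_C |C| (chi_3*chi_3)(C) conj(chi(C)):
  <chi_3*chi_3, chi_1> = (1/6)[1*(4)*conj(1) + 2*(1)*conj(1) + 3*(0)*conj(1)]
      = (1/6)[(4) + (2) + (0)] = 6/6 = 1
  <chi_3*chi_3, chi_2> = (1/6)[1*(4)*conj(1) + 2*(1)*conj(1) + 3*(0)*conj(-1)]
      = (1/6)[(4) + (2) + (0)] = 6/6 = 1
  <chi_3*chi_3, chi_3> = (1/6)[1*(4)*conj(2) + 2*(1)*conj(-1) + 3*(0)*conj(0)]
      = (1/6)[(8) + (-2) + (0)] = 6/6 = 1
Hence the multiplicities are chi_1: 1, chi_2: 1, chi_3: 1. Dimension check: dim(chi_3)*dim(chi_3) = 2*2 = 4 and sum (mult * dim) = 1*1 + 1*1 + 1*2 = 4.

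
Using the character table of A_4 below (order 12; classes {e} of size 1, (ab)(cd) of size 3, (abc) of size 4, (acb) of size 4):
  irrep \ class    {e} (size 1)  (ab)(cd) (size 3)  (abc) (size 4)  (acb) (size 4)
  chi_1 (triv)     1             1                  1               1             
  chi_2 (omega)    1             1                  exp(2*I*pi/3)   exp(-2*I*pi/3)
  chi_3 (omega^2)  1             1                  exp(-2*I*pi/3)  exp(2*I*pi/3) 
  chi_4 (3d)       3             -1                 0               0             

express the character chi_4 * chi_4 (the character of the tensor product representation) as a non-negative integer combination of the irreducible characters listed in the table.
chi_4 tensor chi_4 = chi_1 + chi_2 + chi_3 + 2*chi_4 (all other irreducibles have multiplicity 0).

Solution. The character of a tensor product is the pointwise product (chi_4 * chi_4)(C) = chi_4(C) * chi_4(C):
  {e}: (3)*(3), (ab)(cd): (-1)*(-1), (abc): (0)*(0), (acb): (0)*(0)
so (chi_4 * chi_4) takes values
  {e} -> 9, (ab)(cd) -> 1, (abc) -> 0, (acb) -> 0.
Now take the inner product of this character with each irreducible chi from the table, <chi_4*chi_4, chi> = (1/12) sum_C |C| (chi_4*chi_4)(C) conj(chi(C)):
  <chi_4*chi_4, chi_1> = (1/12)[1*(9)*conj(1) + 3*(1)*conj(1) + 4*(0)*conj(1) + 4*(0)*conj(1)]
      = (1/12)[(9) + (3) + (0) + (0)] = 12/12 = 1
  <chi_4*chi_4, chi_2> = (1/12)[1*(9)*conj(1) + 3*(1)*conj(1) + 4*(0)*conj(exp(2*I*pi/3)) + 4*(0)*conj(exp(-2*I*pi/3))]
      = (1/12)[(9) + (3) + (0) + (0)] = 12/12 = 1
  <chi_4*chi_4, chi_3> = (1/12)[1*(9)*conj(1) + 3*(1)*conj(1) + 4*(0)*conj(exp(-2*I*pi/3)) + 4*(0)*conj(exp(2*I*pi/3))]
      = (1/12)[(9) + (3) + (0) + (0)] = 12/12 = 1
  <chi_4*chi_4, chi_4> = (1/12)[1*(9)*conj(3) + 3*(1)*conj(-1) + 4*(0)*conj(0) + 4*(0)*conj(0)]
      = (1/12)[(27) + (-3) + (0) + (0)] = 24/12 = 2
(Exp terms are combined using exp(i*s)*conj(exp(i*t)) = exp(i*(s-t)), and sums of them are collapsed using the identity that for every m > 1 the m distinct m-th roots of unity sum to 0, e.g. 1 + exp(2*I*pi/3) + exp(-2*I*pi/3) = 0.)
Hence the multiplicities are chi_1: 1, chi_2: 1, chi_3: 1, chi_4: 2. Dimension check: dim(chi_4)*dim(chi_4) = 3*3 = 9 and sum (mult * dim) = 1*1 + 1*1 + 1*1 + 2*3 = 9.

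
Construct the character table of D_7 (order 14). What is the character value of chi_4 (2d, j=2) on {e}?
Conjugacy classes: {e} of size 1, {r^1, r^6} of size 2, {r^2, r^5} of size 2, {r^3, r^4} of size 2, {s, sr, ..., sr^6} of size 7.
Character table:
  irrep \ class              {e} (size 1)  {r^1, r^6} (size 2)  {r^2, r^5} (size 2)  {r^3, r^4} (size 2)  {s, sr, ..., sr^6} (size 7)
  chi_1 (triv)               1             1                    1                    1                    1                          
  chi_2 (sign: r->1, s->-1)  1             1                    1                    1                    -1                         
  chi_3 (2d, j=1)            2             2*cos(2*pi/7)        -2*cos(3*pi/7)       -2*cos(pi/7)         0                          
  chi_4 (2d, j=2)            2             -2*cos(3*pi/7)       -2*cos(pi/7)         2*cos(2*pi/7)        0                          
  chi_5 (2d, j=3)            2             -2*cos(pi/7)         2*cos(2*pi/7)        -2*cos(3*pi/7)       0                          

Spot check: chi_4 (2d, j=2) on {e} = 2.

Details: D_7 has order 2*7 = 14 with 5 conjugacy classes, hence 5 irreducibles. Sum of squared dims 1 + 1 + 4 + 4 + 4 = 14 = |G|. Linear characters come from the abelianisation; the 2-dimensional irreps have character r^k -> 2*cos(2*pi*j*k/7), reflections -> 0.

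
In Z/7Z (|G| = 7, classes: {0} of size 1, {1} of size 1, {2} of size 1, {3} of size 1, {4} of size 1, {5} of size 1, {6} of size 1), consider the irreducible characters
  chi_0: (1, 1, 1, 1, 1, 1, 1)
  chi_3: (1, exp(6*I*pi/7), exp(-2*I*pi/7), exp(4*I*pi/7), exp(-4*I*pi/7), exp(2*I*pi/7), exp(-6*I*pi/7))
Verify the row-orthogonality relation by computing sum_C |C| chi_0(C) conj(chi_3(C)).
Sum = 0; so <chi_0, chi_3> = 0 (distinct irreducibles are orthogonal).

Solution. Compute term by term over conjugacy classes (|C| * chi_0(C) * conj(chi_3(C))):
  1*(1)*conj(1) + 1*(1)*conj(exp(6*I*pi/7)) + 1*(1)*conj(exp(-2*I*pi/7)) + 1*(1)*conj(exp(4*I*pi/7)) + 1*(1)*conj(exp(-4*I*pi/7)) + 1*(1)*conj(exp(2*I*pi/7)) + 1*(1)*conj(exp(-6*I*pi/7))
  = (1) + (exp(-6*I*pi/7)) + (exp(2*I*pi/7)) + (exp(-4*I*pi/7)) + (exp(4*I*pi/7)) + (exp(-2*I*pi/7)) + (exp(6*I*pi/7))
  = 0.
(Exp terms are combined using exp(i*s)*conj(exp(i*t)) = exp(i*(s-t)), and sums of them are collapsed using the identity that for every m > 1 the m distinct m-th roots of unity sum to 0, e.g. 1 + exp(2*I*pi/3) + exp(-2*I*pi/3) = 0.)
Dividing by |G| = 7 gives 0/7 = 0, matching the row-orthogonality relation <chi_0, chi_3> = [chi_0 = chi_3].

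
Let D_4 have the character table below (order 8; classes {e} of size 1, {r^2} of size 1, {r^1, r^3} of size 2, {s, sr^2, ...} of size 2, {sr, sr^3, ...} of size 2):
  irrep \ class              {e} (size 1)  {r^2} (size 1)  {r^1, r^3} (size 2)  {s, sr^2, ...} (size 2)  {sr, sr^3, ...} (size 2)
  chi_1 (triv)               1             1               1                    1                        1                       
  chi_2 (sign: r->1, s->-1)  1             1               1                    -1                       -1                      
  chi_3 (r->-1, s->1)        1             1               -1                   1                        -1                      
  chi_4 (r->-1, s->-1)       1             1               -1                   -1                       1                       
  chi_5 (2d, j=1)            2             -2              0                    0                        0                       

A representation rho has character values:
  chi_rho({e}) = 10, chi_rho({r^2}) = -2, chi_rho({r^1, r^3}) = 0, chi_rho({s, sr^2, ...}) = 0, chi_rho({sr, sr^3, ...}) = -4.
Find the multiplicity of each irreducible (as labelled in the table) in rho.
Multiplicities: chi_1: 0, chi_2: 2, chi_3: 2, chi_4: 0, chi_5: 3.

Reasoning: Use <chi_rho, chi> = (1/|G|) sum_C |C| * chi_rho(C) * conj(chi(C)) with |G| = 8 for each irreducible chi in the table:
  <chi_rho, chi_1> = (1/8)[1*(10)*conj(1) + 1*(-2)*conj(1) + 2*(0)*conj(1) + 2*(0)*conj(1) + 2*(-4)*conj(1)]
      = (1/8)[(10) + (-2) + (0) + (0) + (-8)] = 0/8 = 0
  <chi_rho, chi_2> = (1/8)[1*(10)*conj(1) + 1*(-2)*conj(1) + 2*(0)*conj(1) + 2*(0)*conj(-1) + 2*(-4)*conj(-1)]
      = (1/8)[(10) + (-2) + (0) + (0) + (8)] = 16/8 = 2
  <chi_rho, chi_3> = (1/8)[1*(10)*conj(1) + 1*(-2)*conj(1) + 2*(0)*conj(-1) + 2*(0)*conj(1) + 2*(-4)*conj(-1)]
      = (1/8)[(10) + (-2) + (0) + (0) + (8)] = 16/8 = 2
  <chi_rho, chi_4> = (1/8)[1*(10)*conj(1) + 1*(-2)*conj(1) + 2*(0)*conj(-1) + 2*(0)*conj(-1) + 2*(-4)*conj(1)]
      = (1/8)[(10) + (-2) + (0) + (0) + (-8)] = 0/8 = 0
  <chi_rho, chi_5> = (1/8)[1*(10)*conj(2) + 1*(-2)*conj(-2) + 2*(0)*conj(0) + 2*(0)*conj(0) + 2*(-4)*conj(0)]
      = (1/8)[(20) + (4) + (0) + (0) + (0)] = 24/8 = 3
Dimension check: dim(rho) = sum (mult * dim) = 0*1 + 2*1 + 2*1 + 0*1 + 3*2 = 10 = chi_rho(e) = 10.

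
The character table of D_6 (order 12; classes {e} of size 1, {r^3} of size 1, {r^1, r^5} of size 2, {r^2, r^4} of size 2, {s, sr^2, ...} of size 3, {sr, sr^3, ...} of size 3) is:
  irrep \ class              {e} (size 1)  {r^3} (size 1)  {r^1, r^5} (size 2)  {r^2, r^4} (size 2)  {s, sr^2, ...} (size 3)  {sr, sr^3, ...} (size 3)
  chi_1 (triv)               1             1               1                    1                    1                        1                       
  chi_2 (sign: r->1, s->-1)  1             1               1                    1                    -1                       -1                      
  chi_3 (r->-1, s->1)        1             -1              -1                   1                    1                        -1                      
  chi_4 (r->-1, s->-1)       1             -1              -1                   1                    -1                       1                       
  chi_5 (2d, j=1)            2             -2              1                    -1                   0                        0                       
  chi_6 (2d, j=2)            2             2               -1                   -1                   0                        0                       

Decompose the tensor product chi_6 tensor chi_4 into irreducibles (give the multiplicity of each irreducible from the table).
chi_6 tensor chi_4 = chi_5 (all other irreducibles have multiplicity 0).

The character of a tensor product is the pointwise product (chi_6 * chi_4)(C) = chi_6(C) * chi_4(C):
  {e}: (2)*(1), {r^3}: (2)*(-1), {r^1, r^5}: (-1)*(-1), {r^2, r^4}: (-1)*(1), {s, sr^2, ...}: (0)*(-1), {sr, sr^3, ...}: (0)*(1)
so (chi_6 * chi_4) takes values
  {e} -> 2, {r^3} -> -2, {r^1, r^5} -> 1, {r^2, r^4} -> -1, {s, sr^2, ...} -> 0, {sr, sr^3, ...} -> 0.
Now take the inner product of this character with each irreducible chi from the table, <chi_6*chi_4, chi> = (1/12) sum_C |C| (chi_6*chi_4)(C) conj(chi(C)):
  <chi_6*chi_4, chi_1> = (1/12)[1*(2)*conj(1) + 1*(-2)*conj(1) + 2*(1)*conj(1) + 2*(-1)*conj(1) + 3*(0)*conj(1) + 3*(0)*conj(1)]
      = (1/12)[(2) + (-2) + (2) + (-2) + (0) + (0)] = 0/12 = 0
  <chi_6*chi_4, chi_2> = (1/12)[1*(2)*conj(1) + 1*(-2)*conj(1) + 2*(1)*conj(1) + 2*(-1)*conj(1) + 3*(0)*conj(-1) + 3*(0)*conj(-1)]
      = (1/12)[(2) + (-2) + (2) + (-2) + (0) + (0)] = 0/12 = 0
  <chi_6*chi_4, chi_3> = (1/12)[1*(2)*conj(1) + 1*(-2)*conj(-1) + 2*(1)*conj(-1) + 2*(-1)*conj(1) + 3*(0)*conj(1) + 3*(0)*conj(-1)]
      = (1/12)[(2) + (2) + (-2) + (-2) + (0) + (0)] = 0/12 = 0
  <chi_6*chi_4, chi_4> = (1/12)[1*(2)*conj(1) + 1*(-2)*conj(-1) + 2*(1)*conj(-1) + 2*(-1)*conj(1) + 3*(0)*conj(-1) + 3*(0)*conj(1)]
      = (1/12)[(2) + (2) + (-2) + (-2) + (0) + (0)] = 0/12 = 0
  <chi_6*chi_4, chi_5> = (1/12)[1*(2)*conj(2) + 1*(-2)*conj(-2) + 2*(1)*conj(1) + 2*(-1)*conj(-1) + 3*(0)*conj(0) + 3*(0)*conj(0)]
      = (1/12)[(4) + (4) + (2) + (2) + (0) + (0)] = 12/12 = 1
  <chi_6*chi_4, chi_6> = (1/12)[1*(2)*conj(2) + 1*(-2)*conj(2) + 2*(1)*conj(-1) + 2*(-1)*conj(-1) + 3*(0)*conj(0) + 3*(0)*conj(0)]
      = (1/12)[(4) + (-4) + (-2) + (2) + (0) + (0)] = 0/12 = 0
Hence the multiplicities are chi_5: 1. Dimension check: dim(chi_6)*dim(chi_4) = 2*1 = 2 and sum (mult * dim) = 1*2 = 2.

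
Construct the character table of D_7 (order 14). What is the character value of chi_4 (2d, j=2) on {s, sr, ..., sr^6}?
Conjugacy classes: {e} of size 1, {r^1, r^6} of size 2, {r^2, r^5} of size 2, {r^3, r^4} of size 2, {s, sr, ..., sr^6} of size 7.
Character table:
  irrep \ class              {e} (size 1)  {r^1, r^6} (size 2)  {r^2, r^5} (size 2)  {r^3, r^4} (size 2)  {s, sr, ..., sr^6} (size 7)
  chi_1 (triv)               1             1                    1                    1                    1                          
  chi_2 (sign: r->1, s->-1)  1             1                    1                    1                    -1                         
  chi_3 (2d, j=1)            2             2*cos(2*pi/7)        -2*cos(3*pi/7)       -2*cos(pi/7)         0                          
  chi_4 (2d, j=2)            2             -2*cos(3*pi/7)       -2*cos(pi/7)         2*cos(2*pi/7)        0                          
  chi_5 (2d, j=3)            2             -2*cos(pi/7)         2*cos(2*pi/7)        -2*cos(3*pi/7)       0                          

Spot check: chi_4 (2d, j=2) on {s, sr, ..., sr^6} = 0.

Why: D_7 has order 2*7 = 14 with 5 conjugacy classes, hence 5 irreducibles. Sum of squared dims 1 + 1 + 4 + 4 + 4 = 14 = |G|. Linear characters come from the abelianisation; the 2-dimensional irreps have character r^k -> 2*cos(2*pi*j*k/7), reflections -> 0.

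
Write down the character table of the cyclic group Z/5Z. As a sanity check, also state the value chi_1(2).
Character table of Z/5Z (irreps indexed chi_0,...,chi_4 with chi_k(m) = zeta_5^(k*m), zeta_5 = exp(2*pi*i/5)):
  irrep \ class  {0} (size 1)  {1} (size 1)    {2} (size 1)    {3} (size 1)    {4} (size 1)  
  chi_0          1             1               1               1               1             
  chi_1          1             exp(2*I*pi/5)   exp(4*I*pi/5)   exp(-4*I*pi/5)  exp(-2*I*pi/5)
  chi_2          1             exp(4*I*pi/5)   exp(-2*I*pi/5)  exp(2*I*pi/5)   exp(-4*I*pi/5)
  chi_3          1             exp(-4*I*pi/5)  exp(2*I*pi/5)   exp(-2*I*pi/5)  exp(4*I*pi/5) 
  chi_4          1             exp(-2*I*pi/5)  exp(-4*I*pi/5)  exp(4*I*pi/5)   exp(2*I*pi/5) 

Spot check: chi_1(2) = zeta_5^(1*2) = zeta_5^2 = exp(4*I*pi/5).

Why: Z/5Z is abelian, so all 5 irreducible complex representations are 1-dimensional. They are given by chi_k(m) = zeta_5^(k*m) for k = 0,...,4. Row orthogonality: sum_m chi_k(m) conj(chi_l(m)) = 5 * [k = l].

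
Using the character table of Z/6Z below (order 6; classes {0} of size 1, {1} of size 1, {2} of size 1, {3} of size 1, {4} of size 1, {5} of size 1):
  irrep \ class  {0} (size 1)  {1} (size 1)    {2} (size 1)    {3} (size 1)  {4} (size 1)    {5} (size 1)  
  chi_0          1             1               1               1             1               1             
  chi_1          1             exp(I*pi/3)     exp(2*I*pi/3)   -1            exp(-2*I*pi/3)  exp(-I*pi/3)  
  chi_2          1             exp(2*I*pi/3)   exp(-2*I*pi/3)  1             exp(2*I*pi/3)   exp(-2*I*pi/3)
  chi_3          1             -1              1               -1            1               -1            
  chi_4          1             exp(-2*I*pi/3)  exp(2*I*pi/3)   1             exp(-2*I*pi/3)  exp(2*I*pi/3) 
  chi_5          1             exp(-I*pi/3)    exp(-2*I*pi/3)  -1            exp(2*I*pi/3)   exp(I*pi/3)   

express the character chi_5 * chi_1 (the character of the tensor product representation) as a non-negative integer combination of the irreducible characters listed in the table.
chi_5 tensor chi_1 = chi_0 (all other irreducibles have multiplicity 0).

Details: The character of a tensor product is the pointwise product (chi_5 * chi_1)(C) = chi_5(C) * chi_1(C):
  {0}: (1)*(1), {1}: (exp(-I*pi/3))*(exp(I*pi/3)), {2}: (exp(-2*I*pi/3))*(exp(2*I*pi/3)), {3}: (-1)*(-1), {4}: (exp(2*I*pi/3))*(exp(-2*I*pi/3)), {5}: (exp(I*pi/3))*(exp(-I*pi/3))
so (chi_5 * chi_1) takes values
  {0} -> 1, {1} -> 1, {2} -> 1, {3} -> 1, {4} -> 1, {5} -> 1.
Now take the inner product of this character with each irreducible chi from the table, <chi_5*chi_1, chi> = (1/6) sum_C |C| (chi_5*chi_1)(C) conj(chi(C)):
  <chi_5*chi_1, chi_0> = (1/6)[1*(1)*conj(1) + 1*(1)*conj(1) + 1*(1)*conj(1) + 1*(1)*conj(1) + 1*(1)*conj(1) + 1*(1)*conj(1)]
      = (1/6)[(1) + (1) + (1) + (1) + (1) + (1)] = 6/6 = 1
  <chi_5*chi_1, chi_1> = (1/6)[1*(1)*conj(1) + 1*(1)*conj(exp(I*pi/3)) + 1*(1)*conj(exp(2*I*pi/3)) + 1*(1)*conj(-1) + 1*(1)*conj(exp(-2*I*pi/3)) + 1*(1)*conj(exp(-I*pi/3))]
      = (1/6)[(1) + (exp(-I*pi/3)) + (exp(-2*I*pi/3)) + (-1) + (exp(2*I*pi/3)) + (exp(I*pi/3))] = 0/6 = 0
  <chi_5*chi_1, chi_2> = (1/6)[1*(1)*conj(1) + 1*(1)*conj(exp(2*I*pi/3)) + 1*(1)*conj(exp(-2*I*pi/3)) + 1*(1)*conj(1) + 1*(1)*conj(exp(2*I*pi/3)) + 1*(1)*conj(exp(-2*I*pi/3))]
      = (1/6)[(1) + (exp(-2*I*pi/3)) + (exp(2*I*pi/3)) + (1) + (exp(-2*I*pi/3)) + (exp(2*I*pi/3))] = 0/6 = 0
  <chi_5*chi_1, chi_3> = (1/6)[1*(1)*conj(1) + 1*(1)*conj(-1) + 1*(1)*conj(1) + 1*(1)*conj(-1) + 1*(1)*conj(1) + 1*(1)*conj(-1)]
      = (1/6)[(1) + (-1) + (1) + (-1) + (1) + (-1)] = 0/6 = 0
  <chi_5*chi_1, chi_4> = (1/6)[1*(1)*conj(1) + 1*(1)*conj(exp(-2*I*pi/3)) + 1*(1)*conj(exp(2*I*pi/3)) + 1*(1)*conj(1) + 1*(1)*conj(exp(-2*I*pi/3)) + 1*(1)*conj(exp(2*I*pi/3))]
      = (1/6)[(1) + (exp(2*I*pi/3)) + (exp(-2*I*pi/3)) + (1) + (exp(2*I*pi/3)) + (exp(-2*I*pi/3))] = 0/6 = 0
  <chi_5*chi_1, chi_5> = (1/6)[1*(1)*conj(1) + 1*(1)*conj(exp(-I*pi/3)) + 1*(1)*conj(exp(-2*I*pi/3)) + 1*(1)*conj(-1) + 1*(1)*conj(exp(2*I*pi/3)) + 1*(1)*conj(exp(I*pi/3))]
      = (1/6)[(1) + (exp(I*pi/3)) + (exp(2*I*pi/3)) + (-1) + (exp(-2*I*pi/3)) + (exp(-I*pi/3))] = 0/6 = 0
(Exp terms are combined using exp(i*s)*conj(exp(i*t)) = exp(i*(s-t)), and sums of them are collapsed using the identity that for every m > 1 the m distinct m-th roots of unity sum to 0, e.g. 1 + exp(2*I*pi/3) + exp(-2*I*pi/3) = 0.)
Hence the multiplicities are chi_0: 1. Dimension check: dim(chi_5)*dim(chi_1) = 1*1 = 1 and sum (mult * dim) = 1*1 = 1.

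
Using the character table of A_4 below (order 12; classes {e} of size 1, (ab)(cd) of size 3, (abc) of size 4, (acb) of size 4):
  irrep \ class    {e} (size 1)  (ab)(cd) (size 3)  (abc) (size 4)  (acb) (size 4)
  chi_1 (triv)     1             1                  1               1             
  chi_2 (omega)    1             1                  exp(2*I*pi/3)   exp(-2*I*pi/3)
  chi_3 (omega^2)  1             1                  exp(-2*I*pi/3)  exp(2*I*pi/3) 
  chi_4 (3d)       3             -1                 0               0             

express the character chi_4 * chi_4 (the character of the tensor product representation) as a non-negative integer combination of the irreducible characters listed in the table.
chi_4 tensor chi_4 = chi_1 + chi_2 + chi_3 + 2*chi_4 (all other irreducibles have multiplicity 0).

Reasoning: The character of a tensor product is the pointwise product (chi_4 * chi_4)(C) = chi_4(C) * chi_4(C):
  {e}: (3)*(3), (ab)(cd): (-1)*(-1), (abc): (0)*(0), (acb): (0)*(0)
so (chi_4 * chi_4) takes values
  {e} -> 9, (ab)(cd) -> 1, (abc) -> 0, (acb) -> 0.
Now take the inner product of this character with each irreducible chi from the table, <chi_4*chi_4, chi> = (1/12) sum_C |C| (chi_4*chi_4)(C) conj(chi(C)):
  <chi_4*chi_4, chi_1> = (1/12)[1*(9)*conj(1) + 3*(1)*conj(1) + 4*(0)*conj(1) + 4*(0)*conj(1)]
      = (1/12)[(9) + (3) + (0) + (0)] = 12/12 = 1
  <chi_4*chi_4, chi_2> = (1/12)[1*(9)*conj(1) + 3*(1)*conj(1) + 4*(0)*conj(exp(2*I*pi/3)) + 4*(0)*conj(exp(-2*I*pi/3))]
      = (1/12)[(9) + (3) + (0) + (0)] = 12/12 = 1
  <chi_4*chi_4, chi_3> = (1/12)[1*(9)*conj(1) + 3*(1)*conj(1) + 4*(0)*conj(exp(-2*I*pi/3)) + 4*(0)*conj(exp(2*I*pi/3))]
      = (1/12)[(9) + (3) + (0) + (0)] = 12/12 = 1
  <chi_4*chi_4, chi_4> = (1/12)[1*(9)*conj(3) + 3*(1)*conj(-1) + 4*(0)*conj(0) + 4*(0)*conj(0)]
      = (1/12)[(27) + (-3) + (0) + (0)] = 24/12 = 2
(Exp terms are combined using exp(i*s)*conj(exp(i*t)) = exp(i*(s-t)), and sums of them are collapsed using the identity that for every m > 1 the m distinct m-th roots of unity sum to 0, e.g. 1 + exp(2*I*pi/3) + exp(-2*I*pi/3) = 0.)
Hence the multiplicities are chi_1: 1, chi_2: 1, chi_3: 1, chi_4: 2. Dimension check: dim(chi_4)*dim(chi_4) = 3*3 = 9 and sum (mult * dim) = 1*1 + 1*1 + 1*1 + 2*3 = 9.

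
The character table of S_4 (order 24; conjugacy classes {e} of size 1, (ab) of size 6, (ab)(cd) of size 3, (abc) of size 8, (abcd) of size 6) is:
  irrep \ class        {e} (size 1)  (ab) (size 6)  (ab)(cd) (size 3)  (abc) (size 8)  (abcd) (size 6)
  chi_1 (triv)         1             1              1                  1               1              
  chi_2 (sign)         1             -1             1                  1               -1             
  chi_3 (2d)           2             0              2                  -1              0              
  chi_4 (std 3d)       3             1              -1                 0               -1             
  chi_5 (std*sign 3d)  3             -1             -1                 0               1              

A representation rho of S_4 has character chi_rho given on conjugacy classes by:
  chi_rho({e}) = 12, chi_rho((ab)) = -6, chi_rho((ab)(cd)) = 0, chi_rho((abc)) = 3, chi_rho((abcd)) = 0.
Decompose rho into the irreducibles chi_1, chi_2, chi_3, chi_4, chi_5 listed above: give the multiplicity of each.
Multiplicities: chi_1: 0, chi_2: 3, chi_3: 0, chi_4: 0, chi_5: 3.

Working: Use <chi_rho, chi> = (1/|G|) sum_C |C| * chi_rho(C) * conj(chi(C)) with |G| = 24 for each irreducible chi in the table:
  <chi_rho, chi_1> = (1/24)[1*(12)*conj(1) + 6*(-6)*conj(1) + 3*(0)*conj(1) + 8*(3)*conj(1) + 6*(0)*conj(1)]
      = (1/24)[(12) + (-36) + (0) + (24) + (0)] = 0/24 = 0
  <chi_rho, chi_2> = (1/24)[1*(12)*conj(1) + 6*(-6)*conj(-1) + 3*(0)*conj(1) + 8*(3)*conj(1) + 6*(0)*conj(-1)]
      = (1/24)[(12) + (36) + (0) + (24) + (0)] = 72/24 = 3
  <chi_rho, chi_3> = (1/24)[1*(12)*conj(2) + 6*(-6)*conj(0) + 3*(0)*conj(2) + 8*(3)*conj(-1) + 6*(0)*conj(0)]
      = (1/24)[(24) + (0) + (0) + (-24) + (0)] = 0/24 = 0
  <chi_rho, chi_4> = (1/24)[1*(12)*conj(3) + 6*(-6)*conj(1) + 3*(0)*conj(-1) + 8*(3)*conj(0) + 6*(0)*conj(-1)]
      = (1/24)[(36) + (-36) + (0) + (0) + (0)] = 0/24 = 0
  <chi_rho, chi_5> = (1/24)[1*(12)*conj(3) + 6*(-6)*conj(-1) + 3*(0)*conj(-1) + 8*(3)*conj(0) + 6*(0)*conj(1)]
      = (1/24)[(36) + (36) + (0) + (0) + (0)] = 72/24 = 3
Dimension check: dim(rho) = sum (mult * dim) = 0*1 + 3*1 + 0*2 + 0*3 + 3*3 = 12 = chi_rho(e) = 12.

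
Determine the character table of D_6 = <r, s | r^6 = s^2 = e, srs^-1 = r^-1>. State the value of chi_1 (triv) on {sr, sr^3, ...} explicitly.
Conjugacy classes: {e} of size 1, {r^3} of size 1, {r^1, r^5} of size 2, {r^2, r^4} of size 2, {s, sr^2, ...} of size 3, {sr, sr^3, ...} of size 3.
Character table:
  irrep \ class              {e} (size 1)  {r^3} (size 1)  {r^1, r^5} (size 2)  {r^2, r^4} (size 2)  {s, sr^2, ...} (size 3)  {sr, sr^3, ...} (size 3)
  chi_1 (triv)               1             1               1                    1                    1                        1                       
  chi_2 (sign: r->1, s->-1)  1             1               1                    1                    -1                       -1                      
  chi_3 (r->-1, s->1)        1             -1              -1                   1                    1                        -1                      
  chi_4 (r->-1, s->-1)       1             -1              -1                   1                    -1                       1                       
  chi_5 (2d, j=1)            2             -2              1                    -1                   0                        0                       
  chi_6 (2d, j=2)            2             2               -1                   -1                   0                        0                       

Spot check: chi_1 (triv) on {sr, sr^3, ...} = 1.

Details: D_6 has order 2*6 = 12 with 6 conjugacy classes, hence 6 irreducibles. Sum of squared dims 1 + 1 + 1 + 1 + 4 + 4 = 12 = |G|. Linear characters come from the abelianisation; the 2-dimensional irreps have character r^k -> 2*cos(2*pi*j*k/6), reflections -> 0.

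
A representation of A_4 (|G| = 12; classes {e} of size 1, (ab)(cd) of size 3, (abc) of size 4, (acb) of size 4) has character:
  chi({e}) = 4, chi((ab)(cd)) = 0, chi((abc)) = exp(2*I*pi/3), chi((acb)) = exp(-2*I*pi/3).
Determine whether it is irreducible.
Not irreducible (reducible): <chi, chi> = 2 > 1.

Details: <chi, chi> = (1/|G|) sum_C |C| * |chi(C)|^2 = (1/12)[1*|4|^2 + 3*|0|^2 + 4*|exp(2*I*pi/3)|^2 + 4*|exp(-2*I*pi/3)|^2]
  = (1/12)[(16) + (0) + (4) + (4)] = 24/12 = 2.
(Exp terms are combined using exp(i*s)*conj(exp(i*t)) = exp(i*(s-t)), and sums of them are collapsed using the identity that for every m > 1 the m distinct m-th roots of unity sum to 0, e.g. 1 + exp(2*I*pi/3) + exp(-2*I*pi/3) = 0.)
A character is irreducible iff <chi, chi> = 1, so this representation is reducible.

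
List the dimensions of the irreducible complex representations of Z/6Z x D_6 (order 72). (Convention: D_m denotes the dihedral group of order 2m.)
Dimensions: 1, 1, 1, 1, 1, 1, 1, 1, 1, 1, 1, 1, 1, 1, 1, 1, 1, 1, 1, 1, 1, 1, 1, 1, 2, 2, 2, 2, 2, 2, 2, 2, 2, 2, 2, 2

Argument: There are 36 irreducibles (= number of conjugacy classes). Their dimensions d_i satisfy sum d_i^2 = |G| = 72: 1 + 1 + 1 + 1 + 1 + 1 + 1 + 1 + 1 + 1 + 1 + 1 + 1 + 1 + 1 + 1 + 1 + 1 + 1 + 1 + 1 + 1 + 1 + 1 + 4 + 4 + 4 + 4 + 4 + 4 + 4 + 4 + 4 + 4 + 4 + 4 = 72. (For the product with Z/6Z: each of the 6 1-dim characters of Z/6Z tensors with each irrep of D_6, giving 6 copies of each D_6-dimension.)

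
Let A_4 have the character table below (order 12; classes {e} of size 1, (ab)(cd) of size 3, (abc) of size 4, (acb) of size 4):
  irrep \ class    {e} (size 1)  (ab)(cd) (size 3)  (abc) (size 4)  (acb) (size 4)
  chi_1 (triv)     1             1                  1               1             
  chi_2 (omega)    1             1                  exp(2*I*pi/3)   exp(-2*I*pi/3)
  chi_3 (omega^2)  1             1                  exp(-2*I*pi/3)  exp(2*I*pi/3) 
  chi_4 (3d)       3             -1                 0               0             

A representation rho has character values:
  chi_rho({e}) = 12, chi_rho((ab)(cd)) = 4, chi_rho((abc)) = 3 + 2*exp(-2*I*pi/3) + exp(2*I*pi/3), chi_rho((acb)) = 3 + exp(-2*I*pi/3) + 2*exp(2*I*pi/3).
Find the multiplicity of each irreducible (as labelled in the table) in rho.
Multiplicities: chi_1: 3, chi_2: 1, chi_3: 2, chi_4: 2.

Use <chi_rho, chi> = (1/|G|) sum_C |C| * chi_rho(C) * conj(chi(C)) with |G| = 12 for each irreducible chi in the table:
  <chi_rho, chi_1> = (1/12)[1*(12)*conj(1) + 3*(4)*conj(1) + 4*(3 + 2*exp(-2*I*pi/3) + exp(2*I*pi/3))*conj(1) + 4*(3 + exp(-2*I*pi/3) + 2*exp(2*I*pi/3))*conj(1)]
      = (1/12)[(12) + (12) + (12 + 8*exp(-2*I*pi/3) + 4*exp(2*I*pi/3)) + (12 + 4*exp(-2*I*pi/3) + 8*exp(2*I*pi/3))] = 36/12 = 3
  <chi_rho, chi_2> = (1/12)[1*(12)*conj(1) + 3*(4)*conj(1) + 4*(3 + 2*exp(-2*I*pi/3) + exp(2*I*pi/3))*conj(exp(2*I*pi/3)) + 4*(3 + exp(-2*I*pi/3) + 2*exp(2*I*pi/3))*conj(exp(-2*I*pi/3))]
      = (1/12)[(12) + (12) + (4 + 12*exp(-2*I*pi/3) + 8*exp(2*I*pi/3)) + (4 + 8*exp(-2*I*pi/3) + 12*exp(2*I*pi/3))] = 12/12 = 1
  <chi_rho, chi_3> = (1/12)[1*(12)*conj(1) + 3*(4)*conj(1) + 4*(3 + 2*exp(-2*I*pi/3) + exp(2*I*pi/3))*conj(exp(-2*I*pi/3)) + 4*(3 + exp(-2*I*pi/3) + 2*exp(2*I*pi/3))*conj(exp(2*I*pi/3))]
      = (1/12)[(12) + (12) + (8 + 4*exp(-2*I*pi/3) + 12*exp(2*I*pi/3)) + (8 + 12*exp(-2*I*pi/3) + 4*exp(2*I*pi/3))] = 24/12 = 2
  <chi_rho, chi_4> = (1/12)[1*(12)*conj(3) + 3*(4)*conj(-1) + 4*(3 + 2*exp(-2*I*pi/3) + exp(2*I*pi/3))*conj(0) + 4*(3 + exp(-2*I*pi/3) + 2*exp(2*I*pi/3))*conj(0)]
      = (1/12)[(36) + (-12) + (0) + (0)] = 24/12 = 2
(Exp terms are combined using exp(i*s)*conj(exp(i*t)) = exp(i*(s-t)), and sums of them are collapsed using the identity that for every m > 1 the m distinct m-th roots of unity sum to 0, e.g. 1 + exp(2*I*pi/3) + exp(-2*I*pi/3) = 0.)
Dimension check: dim(rho) = sum (mult * dim) = 3*1 + 1*1 + 2*1 + 2*3 = 12 = chi_rho(e) = 12.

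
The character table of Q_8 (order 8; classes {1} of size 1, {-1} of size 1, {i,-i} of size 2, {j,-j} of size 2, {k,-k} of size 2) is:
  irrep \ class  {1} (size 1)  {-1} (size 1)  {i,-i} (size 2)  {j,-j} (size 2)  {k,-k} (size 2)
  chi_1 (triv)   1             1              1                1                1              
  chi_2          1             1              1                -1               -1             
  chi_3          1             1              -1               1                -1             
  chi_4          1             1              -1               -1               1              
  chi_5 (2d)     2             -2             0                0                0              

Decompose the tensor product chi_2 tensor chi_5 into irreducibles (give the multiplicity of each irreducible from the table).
chi_2 tensor chi_5 = chi_5 (all other irreducibles have multiplicity 0).

Explanation: The character of a tensor product is the pointwise product (chi_2 * chi_5)(C) = chi_2(C) * chi_5(C):
  {1}: (1)*(2), {-1}: (1)*(-2), {i,-i}: (1)*(0), {j,-j}: (-1)*(0), {k,-k}: (-1)*(0)
so (chi_2 * chi_5) takes values
  {1} -> 2, {-1} -> -2, {i,-i} -> 0, {j,-j} -> 0, {k,-k} -> 0.
Now take the inner product of this character with each irreducible chi from the table, <chi_2*chi_5, chi> = (1/8) sum_C |C| (chi_2*chi_5)(C) conj(chi(C)):
  <chi_2*chi_5, chi_1> = (1/8)[1*(2)*conj(1) + 1*(-2)*conj(1) + 2*(0)*conj(1) + 2*(0)*conj(1) + 2*(0)*conj(1)]
      = (1/8)[(2) + (-2) + (0) + (0) + (0)] = 0/8 = 0
  <chi_2*chi_5, chi_2> = (1/8)[1*(2)*conj(1) + 1*(-2)*conj(1) + 2*(0)*conj(1) + 2*(0)*conj(-1) + 2*(0)*conj(-1)]
      = (1/8)[(2) + (-2) + (0) + (0) + (0)] = 0/8 = 0
  <chi_2*chi_5, chi_3> = (1/8)[1*(2)*conj(1) + 1*(-2)*conj(1) + 2*(0)*conj(-1) + 2*(0)*conj(1) + 2*(0)*conj(-1)]
      = (1/8)[(2) + (-2) + (0) + (0) + (0)] = 0/8 = 0
  <chi_2*chi_5, chi_4> = (1/8)[1*(2)*conj(1) + 1*(-2)*conj(1) + 2*(0)*conj(-1) + 2*(0)*conj(-1) + 2*(0)*conj(1)]
      = (1/8)[(2) + (-2) + (0) + (0) + (0)] = 0/8 = 0
  <chi_2*chi_5, chi_5> = (1/8)[1*(2)*conj(2) + 1*(-2)*conj(-2) + 2*(0)*conj(0) + 2*(0)*conj(0) + 2*(0)*conj(0)]
      = (1/8)[(4) + (4) + (0) + (0) + (0)] = 8/8 = 1
Hence the multiplicities are chi_5: 1. Dimension check: dim(chi_2)*dim(chi_5) = 1*2 = 2 and sum (mult * dim) = 1*2 = 2.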